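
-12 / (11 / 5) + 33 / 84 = -1559 / 308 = -5.06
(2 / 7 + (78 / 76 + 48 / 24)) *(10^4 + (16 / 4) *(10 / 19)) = 83712620 / 2527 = 33127.27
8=8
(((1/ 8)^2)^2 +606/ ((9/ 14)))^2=888620.90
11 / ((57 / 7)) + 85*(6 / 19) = 1607 / 57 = 28.19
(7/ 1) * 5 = 35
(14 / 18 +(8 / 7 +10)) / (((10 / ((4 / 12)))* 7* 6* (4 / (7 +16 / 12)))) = 3755 / 190512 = 0.02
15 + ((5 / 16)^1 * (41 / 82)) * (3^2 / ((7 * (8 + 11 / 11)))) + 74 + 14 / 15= 302251 / 3360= 89.96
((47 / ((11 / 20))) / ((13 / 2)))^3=6644672000 / 2924207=2272.30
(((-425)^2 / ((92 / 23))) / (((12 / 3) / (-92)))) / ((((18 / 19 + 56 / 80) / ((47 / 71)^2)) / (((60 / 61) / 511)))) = -26154490968750 / 49182632443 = -531.78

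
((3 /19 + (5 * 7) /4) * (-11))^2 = 55457809 /5776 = 9601.42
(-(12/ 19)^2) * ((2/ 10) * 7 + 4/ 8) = -72/ 95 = -0.76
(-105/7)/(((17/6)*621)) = -10/1173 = -0.01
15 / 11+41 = 466 / 11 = 42.36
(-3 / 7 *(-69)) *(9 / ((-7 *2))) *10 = -9315 / 49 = -190.10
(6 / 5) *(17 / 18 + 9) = 179 / 15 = 11.93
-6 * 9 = -54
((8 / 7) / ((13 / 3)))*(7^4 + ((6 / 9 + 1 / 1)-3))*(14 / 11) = 115184 / 143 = 805.48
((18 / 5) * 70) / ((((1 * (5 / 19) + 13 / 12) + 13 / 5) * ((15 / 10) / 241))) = 46156320 / 4499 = 10259.24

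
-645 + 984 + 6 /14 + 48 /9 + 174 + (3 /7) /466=5076613 /9786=518.76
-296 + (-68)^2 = 4328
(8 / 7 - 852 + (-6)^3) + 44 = -7160 / 7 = -1022.86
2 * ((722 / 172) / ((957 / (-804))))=-96748 / 13717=-7.05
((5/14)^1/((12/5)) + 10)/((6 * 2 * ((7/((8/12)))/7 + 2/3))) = 1705/4368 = 0.39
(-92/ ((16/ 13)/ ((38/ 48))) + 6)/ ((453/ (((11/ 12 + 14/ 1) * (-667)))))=609501265/ 521856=1167.95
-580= -580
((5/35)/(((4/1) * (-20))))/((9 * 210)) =-1/1058400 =-0.00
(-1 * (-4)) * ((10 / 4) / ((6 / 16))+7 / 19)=1604 / 57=28.14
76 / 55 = 1.38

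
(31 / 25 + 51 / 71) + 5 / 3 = 3.62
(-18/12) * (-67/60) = 67/40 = 1.68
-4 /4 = -1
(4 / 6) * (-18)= -12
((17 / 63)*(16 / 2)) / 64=17 / 504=0.03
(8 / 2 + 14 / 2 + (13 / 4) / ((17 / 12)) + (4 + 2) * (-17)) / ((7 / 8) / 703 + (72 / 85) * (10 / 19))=-8480992 / 42743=-198.42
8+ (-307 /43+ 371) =15990 /43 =371.86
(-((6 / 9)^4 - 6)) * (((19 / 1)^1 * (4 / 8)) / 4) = 13.78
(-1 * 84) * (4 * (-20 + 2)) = 6048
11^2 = 121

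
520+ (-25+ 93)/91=47388/91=520.75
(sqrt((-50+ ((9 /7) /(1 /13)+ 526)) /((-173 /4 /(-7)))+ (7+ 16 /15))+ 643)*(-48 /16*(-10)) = 2*sqrt(591330435) /173+ 19290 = 19571.12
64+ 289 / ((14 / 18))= 3049 / 7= 435.57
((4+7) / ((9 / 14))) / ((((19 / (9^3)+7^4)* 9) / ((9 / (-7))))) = -891 / 875174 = -0.00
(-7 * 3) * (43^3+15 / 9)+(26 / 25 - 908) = -41764724 / 25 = -1670588.96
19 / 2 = 9.50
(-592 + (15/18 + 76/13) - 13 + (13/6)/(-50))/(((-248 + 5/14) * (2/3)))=16335333/4507100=3.62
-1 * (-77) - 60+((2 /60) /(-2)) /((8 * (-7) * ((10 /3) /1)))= 190401 /11200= 17.00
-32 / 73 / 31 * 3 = -96 / 2263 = -0.04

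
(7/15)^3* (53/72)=18179/243000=0.07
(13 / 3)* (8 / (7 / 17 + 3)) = 884 / 87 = 10.16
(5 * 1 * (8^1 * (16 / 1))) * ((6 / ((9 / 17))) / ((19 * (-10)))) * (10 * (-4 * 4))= 348160 / 57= 6108.07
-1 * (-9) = 9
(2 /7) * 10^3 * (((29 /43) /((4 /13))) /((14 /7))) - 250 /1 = 19000 /301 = 63.12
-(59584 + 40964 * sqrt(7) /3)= -59584-40964 * sqrt(7) /3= -95710.85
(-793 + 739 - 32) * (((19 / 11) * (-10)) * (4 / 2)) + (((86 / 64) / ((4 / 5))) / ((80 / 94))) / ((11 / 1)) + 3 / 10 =2971.39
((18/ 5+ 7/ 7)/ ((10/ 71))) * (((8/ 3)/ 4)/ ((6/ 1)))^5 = 1633/ 2952450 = 0.00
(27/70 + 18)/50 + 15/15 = 4787/3500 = 1.37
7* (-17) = -119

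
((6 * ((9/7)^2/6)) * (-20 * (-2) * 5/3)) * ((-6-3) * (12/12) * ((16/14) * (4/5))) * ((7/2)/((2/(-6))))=466560/49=9521.63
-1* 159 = -159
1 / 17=0.06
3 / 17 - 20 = -337 / 17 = -19.82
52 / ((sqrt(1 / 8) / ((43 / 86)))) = 73.54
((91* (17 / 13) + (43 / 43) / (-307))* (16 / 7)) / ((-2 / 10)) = -2922560 / 2149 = -1359.96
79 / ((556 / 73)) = 10.37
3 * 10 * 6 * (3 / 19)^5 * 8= 349920 / 2476099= 0.14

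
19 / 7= 2.71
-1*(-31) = 31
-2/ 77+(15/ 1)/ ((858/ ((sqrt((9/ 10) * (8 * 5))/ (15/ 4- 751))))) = -11162/ 427427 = -0.03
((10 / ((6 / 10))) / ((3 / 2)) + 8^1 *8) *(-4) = -2704 / 9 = -300.44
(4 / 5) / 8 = 1 / 10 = 0.10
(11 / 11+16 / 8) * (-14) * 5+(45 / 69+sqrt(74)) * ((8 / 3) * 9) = -4470 / 23+24 * sqrt(74) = 12.11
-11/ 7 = -1.57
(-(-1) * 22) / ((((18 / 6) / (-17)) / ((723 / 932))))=-45067 / 466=-96.71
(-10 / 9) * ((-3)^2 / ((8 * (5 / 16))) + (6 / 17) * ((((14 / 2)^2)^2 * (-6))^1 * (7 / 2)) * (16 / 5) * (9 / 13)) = 9679948 / 221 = 43800.67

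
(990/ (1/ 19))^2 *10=3538161000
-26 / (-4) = 13 / 2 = 6.50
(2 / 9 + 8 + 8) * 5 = 730 / 9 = 81.11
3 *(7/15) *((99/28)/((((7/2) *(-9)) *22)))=-1/140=-0.01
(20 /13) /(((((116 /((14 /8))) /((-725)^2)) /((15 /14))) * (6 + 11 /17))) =23109375 /11752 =1966.42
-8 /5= -1.60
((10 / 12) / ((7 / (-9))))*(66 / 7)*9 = -4455 / 49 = -90.92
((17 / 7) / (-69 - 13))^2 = 289 / 329476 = 0.00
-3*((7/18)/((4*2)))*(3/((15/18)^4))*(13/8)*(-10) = 7371/500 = 14.74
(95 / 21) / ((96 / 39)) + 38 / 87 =44327 / 19488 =2.27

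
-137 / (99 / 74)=-10138 / 99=-102.40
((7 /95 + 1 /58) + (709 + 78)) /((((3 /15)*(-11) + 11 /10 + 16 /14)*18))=30358097 /29754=1020.30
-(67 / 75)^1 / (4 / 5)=-67 / 60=-1.12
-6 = -6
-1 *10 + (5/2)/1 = -15/2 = -7.50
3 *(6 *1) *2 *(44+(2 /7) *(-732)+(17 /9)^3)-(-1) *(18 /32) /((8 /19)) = -413769539 /72576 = -5701.19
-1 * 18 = -18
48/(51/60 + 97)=960/1957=0.49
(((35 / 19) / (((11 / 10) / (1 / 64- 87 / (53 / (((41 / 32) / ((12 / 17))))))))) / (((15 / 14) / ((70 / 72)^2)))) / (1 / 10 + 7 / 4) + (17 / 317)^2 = -3028377161589331 / 1281028073871744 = -2.36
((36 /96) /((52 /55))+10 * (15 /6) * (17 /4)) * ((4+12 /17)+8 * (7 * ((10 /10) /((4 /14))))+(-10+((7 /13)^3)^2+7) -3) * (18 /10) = 1276014066331311 /34135193248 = 37381.19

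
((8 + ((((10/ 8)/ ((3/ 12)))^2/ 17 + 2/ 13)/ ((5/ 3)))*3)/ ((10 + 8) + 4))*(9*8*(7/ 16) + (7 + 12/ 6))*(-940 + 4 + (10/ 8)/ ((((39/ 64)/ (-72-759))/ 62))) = -30801112002/ 14365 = -2144177.65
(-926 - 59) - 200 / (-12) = -968.33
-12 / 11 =-1.09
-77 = -77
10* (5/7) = 50/7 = 7.14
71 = 71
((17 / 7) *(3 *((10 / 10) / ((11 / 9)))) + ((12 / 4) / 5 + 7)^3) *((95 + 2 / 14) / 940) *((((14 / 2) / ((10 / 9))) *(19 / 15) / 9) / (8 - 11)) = -3010610857 / 226187500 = -13.31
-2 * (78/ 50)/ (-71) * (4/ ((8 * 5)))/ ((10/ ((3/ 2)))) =117/ 177500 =0.00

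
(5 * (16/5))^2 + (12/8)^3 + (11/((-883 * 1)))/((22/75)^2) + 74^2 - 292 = 422960761/77704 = 5443.23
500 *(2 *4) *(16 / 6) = 32000 / 3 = 10666.67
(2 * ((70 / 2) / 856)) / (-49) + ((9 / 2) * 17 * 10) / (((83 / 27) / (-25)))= -1547059915 / 248668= -6221.39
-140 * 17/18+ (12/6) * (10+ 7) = -884/9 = -98.22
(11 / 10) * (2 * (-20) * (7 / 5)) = -308 / 5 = -61.60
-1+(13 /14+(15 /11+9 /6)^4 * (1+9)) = 551295071 /819896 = 672.40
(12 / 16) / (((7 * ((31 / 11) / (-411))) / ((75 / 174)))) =-339075 / 50344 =-6.74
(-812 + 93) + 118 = -601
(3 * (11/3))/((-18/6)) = -11/3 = -3.67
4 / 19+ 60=1144 / 19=60.21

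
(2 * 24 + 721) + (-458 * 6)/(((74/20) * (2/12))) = -136427/37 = -3687.22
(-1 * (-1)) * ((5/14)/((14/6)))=15/98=0.15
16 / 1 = 16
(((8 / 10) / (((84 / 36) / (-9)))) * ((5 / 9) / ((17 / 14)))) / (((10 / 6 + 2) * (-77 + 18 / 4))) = 144 / 27115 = 0.01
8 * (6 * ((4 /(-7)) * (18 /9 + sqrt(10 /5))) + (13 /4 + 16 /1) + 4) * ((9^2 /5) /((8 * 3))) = 12393 /140 - 648 * sqrt(2) /35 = 62.34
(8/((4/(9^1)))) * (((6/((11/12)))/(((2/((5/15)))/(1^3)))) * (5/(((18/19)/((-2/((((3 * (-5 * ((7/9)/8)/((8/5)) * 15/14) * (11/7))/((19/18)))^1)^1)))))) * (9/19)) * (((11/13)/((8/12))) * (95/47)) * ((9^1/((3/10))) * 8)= 279465984/6721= 41581.01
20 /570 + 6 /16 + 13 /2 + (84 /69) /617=44728609 /6471096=6.91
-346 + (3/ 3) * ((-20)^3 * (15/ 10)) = -12346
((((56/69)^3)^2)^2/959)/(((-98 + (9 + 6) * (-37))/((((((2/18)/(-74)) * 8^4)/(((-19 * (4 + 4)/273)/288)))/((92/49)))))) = -1240868353626211847436763136/5615452313943914699659028383983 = -0.00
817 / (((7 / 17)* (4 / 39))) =19345.39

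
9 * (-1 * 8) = -72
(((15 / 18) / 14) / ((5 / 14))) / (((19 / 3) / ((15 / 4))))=15 / 152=0.10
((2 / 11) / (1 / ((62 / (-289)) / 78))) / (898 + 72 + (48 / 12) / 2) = -31 / 60254766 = -0.00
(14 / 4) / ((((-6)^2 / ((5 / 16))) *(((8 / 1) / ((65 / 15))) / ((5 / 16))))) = 2275 / 442368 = 0.01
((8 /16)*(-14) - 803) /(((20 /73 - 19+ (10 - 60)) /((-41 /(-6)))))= 404055 /5017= 80.54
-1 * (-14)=14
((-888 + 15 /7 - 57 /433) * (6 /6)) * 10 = -26854320 /3031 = -8859.89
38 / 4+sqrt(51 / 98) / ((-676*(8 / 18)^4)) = 19 / 2 - 6561*sqrt(102) / 2422784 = 9.47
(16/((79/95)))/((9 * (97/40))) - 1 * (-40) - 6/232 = 326852779/8000172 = 40.86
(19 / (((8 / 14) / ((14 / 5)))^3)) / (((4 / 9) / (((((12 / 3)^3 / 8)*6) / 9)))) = 6705993 / 250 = 26823.97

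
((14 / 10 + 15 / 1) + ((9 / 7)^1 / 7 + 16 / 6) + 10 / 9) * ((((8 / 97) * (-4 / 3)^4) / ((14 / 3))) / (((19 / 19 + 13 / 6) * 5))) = 4839424 / 67373775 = 0.07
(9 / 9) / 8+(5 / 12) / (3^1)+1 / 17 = 395 / 1224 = 0.32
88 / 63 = 1.40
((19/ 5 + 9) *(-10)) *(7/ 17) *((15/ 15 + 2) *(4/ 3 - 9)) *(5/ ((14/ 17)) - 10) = -80960/ 17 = -4762.35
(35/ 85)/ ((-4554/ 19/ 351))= -5187/ 8602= -0.60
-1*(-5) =5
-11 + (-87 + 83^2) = 6791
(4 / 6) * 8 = 16 / 3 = 5.33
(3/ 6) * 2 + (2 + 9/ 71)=222/ 71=3.13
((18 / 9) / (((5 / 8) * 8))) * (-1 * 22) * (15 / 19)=-132 / 19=-6.95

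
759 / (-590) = -759 / 590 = -1.29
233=233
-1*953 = -953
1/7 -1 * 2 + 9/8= -41/56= -0.73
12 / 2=6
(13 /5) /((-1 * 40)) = -13 /200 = -0.06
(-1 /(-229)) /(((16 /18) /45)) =405 /1832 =0.22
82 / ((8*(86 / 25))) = 2.98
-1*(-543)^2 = -294849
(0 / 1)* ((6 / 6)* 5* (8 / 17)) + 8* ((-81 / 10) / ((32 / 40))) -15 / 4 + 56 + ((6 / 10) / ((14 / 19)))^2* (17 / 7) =-232723 / 8575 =-27.14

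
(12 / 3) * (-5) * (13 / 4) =-65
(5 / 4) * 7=35 / 4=8.75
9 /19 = 0.47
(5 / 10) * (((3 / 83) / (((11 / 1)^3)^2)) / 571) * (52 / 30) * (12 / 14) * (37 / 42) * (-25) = -2405 / 4114019933177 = -0.00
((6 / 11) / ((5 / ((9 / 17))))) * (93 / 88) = 0.06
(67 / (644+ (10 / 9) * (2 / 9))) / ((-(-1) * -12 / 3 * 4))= -5427 / 834944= -0.01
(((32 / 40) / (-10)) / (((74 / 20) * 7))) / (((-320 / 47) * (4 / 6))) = 141 / 207200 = 0.00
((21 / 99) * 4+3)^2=16129 / 1089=14.81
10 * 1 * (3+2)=50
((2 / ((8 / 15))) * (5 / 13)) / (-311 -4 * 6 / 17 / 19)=-24225 / 5224804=-0.00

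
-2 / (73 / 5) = -10 / 73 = -0.14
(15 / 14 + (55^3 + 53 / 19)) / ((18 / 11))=162274849 / 1596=101675.97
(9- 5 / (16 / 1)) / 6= 139 / 96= 1.45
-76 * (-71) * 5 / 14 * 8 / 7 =107920 / 49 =2202.45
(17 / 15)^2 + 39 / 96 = 12173 / 7200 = 1.69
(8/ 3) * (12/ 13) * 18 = 44.31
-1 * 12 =-12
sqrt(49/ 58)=7 * sqrt(58)/ 58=0.92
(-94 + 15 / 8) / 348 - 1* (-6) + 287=814975 / 2784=292.74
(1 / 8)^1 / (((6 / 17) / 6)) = 17 / 8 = 2.12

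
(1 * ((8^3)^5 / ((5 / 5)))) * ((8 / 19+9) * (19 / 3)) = 6298002603900928 / 3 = 2099334201300309.33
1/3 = 0.33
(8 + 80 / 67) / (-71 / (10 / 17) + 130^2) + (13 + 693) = 7936950646 / 11242131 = 706.00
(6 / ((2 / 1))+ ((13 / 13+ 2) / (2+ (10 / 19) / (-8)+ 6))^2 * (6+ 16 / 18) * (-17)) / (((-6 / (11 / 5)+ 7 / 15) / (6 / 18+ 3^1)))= 2748392350 / 135626157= 20.26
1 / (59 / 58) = 0.98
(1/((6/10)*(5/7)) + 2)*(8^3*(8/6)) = 26624/9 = 2958.22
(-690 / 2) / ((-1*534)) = 115 / 178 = 0.65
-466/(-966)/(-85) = -233/41055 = -0.01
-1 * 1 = -1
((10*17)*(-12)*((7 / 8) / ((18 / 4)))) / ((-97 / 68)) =278.08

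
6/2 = 3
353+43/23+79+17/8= 80223/184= 435.99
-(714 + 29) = -743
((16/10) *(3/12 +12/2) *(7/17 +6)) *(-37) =-40330/17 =-2372.35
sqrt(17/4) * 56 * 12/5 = 336 * sqrt(17)/5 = 277.07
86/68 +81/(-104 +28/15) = 12283/26044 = 0.47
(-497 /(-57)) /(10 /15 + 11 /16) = 7952 /1235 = 6.44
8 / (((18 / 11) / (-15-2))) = -83.11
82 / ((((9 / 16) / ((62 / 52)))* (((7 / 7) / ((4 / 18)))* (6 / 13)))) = 20336 / 243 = 83.69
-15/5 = -3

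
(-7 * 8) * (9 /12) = -42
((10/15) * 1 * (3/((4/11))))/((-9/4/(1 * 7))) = -154/9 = -17.11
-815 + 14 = -801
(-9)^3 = -729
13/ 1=13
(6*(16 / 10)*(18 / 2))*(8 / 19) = 3456 / 95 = 36.38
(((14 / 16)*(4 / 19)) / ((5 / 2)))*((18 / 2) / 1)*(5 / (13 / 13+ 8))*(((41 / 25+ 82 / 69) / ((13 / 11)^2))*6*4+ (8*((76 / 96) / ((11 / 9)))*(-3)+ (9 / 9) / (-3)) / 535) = 116663939644 / 6519373575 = 17.89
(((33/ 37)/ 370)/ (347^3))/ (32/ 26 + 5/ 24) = 5148/ 128412771057815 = 0.00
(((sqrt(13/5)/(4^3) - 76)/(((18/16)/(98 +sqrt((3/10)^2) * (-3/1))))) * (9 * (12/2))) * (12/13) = -21253248/65 +8739 * sqrt(65)/650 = -326864.65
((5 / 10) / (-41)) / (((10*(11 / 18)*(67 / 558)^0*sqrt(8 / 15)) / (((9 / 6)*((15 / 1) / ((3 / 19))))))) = -513*sqrt(30) / 7216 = -0.39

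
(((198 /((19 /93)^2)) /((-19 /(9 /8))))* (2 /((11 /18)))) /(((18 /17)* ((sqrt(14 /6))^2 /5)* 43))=-178645095 /4129118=-43.26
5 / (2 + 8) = 1 / 2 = 0.50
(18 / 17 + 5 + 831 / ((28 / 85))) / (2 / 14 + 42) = 60.00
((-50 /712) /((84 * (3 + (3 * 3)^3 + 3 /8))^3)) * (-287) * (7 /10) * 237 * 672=518240 /53700923625993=0.00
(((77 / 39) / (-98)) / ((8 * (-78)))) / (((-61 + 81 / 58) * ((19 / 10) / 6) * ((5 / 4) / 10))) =-3190 / 233108967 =-0.00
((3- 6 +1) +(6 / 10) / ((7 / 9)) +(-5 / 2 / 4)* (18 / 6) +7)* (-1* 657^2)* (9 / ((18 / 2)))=-470929059 / 280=-1681889.50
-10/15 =-0.67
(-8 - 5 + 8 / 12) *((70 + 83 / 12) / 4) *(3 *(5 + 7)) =-34151 / 4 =-8537.75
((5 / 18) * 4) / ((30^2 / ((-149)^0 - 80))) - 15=-12229 / 810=-15.10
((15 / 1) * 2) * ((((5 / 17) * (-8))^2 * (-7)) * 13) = -4368000 / 289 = -15114.19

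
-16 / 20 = -4 / 5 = -0.80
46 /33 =1.39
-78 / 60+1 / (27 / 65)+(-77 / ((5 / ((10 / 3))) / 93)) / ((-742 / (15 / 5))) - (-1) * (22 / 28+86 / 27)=24.38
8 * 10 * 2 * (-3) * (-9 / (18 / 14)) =3360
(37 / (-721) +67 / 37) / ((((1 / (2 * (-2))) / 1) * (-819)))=62584 / 7282821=0.01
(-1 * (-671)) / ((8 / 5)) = 3355 / 8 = 419.38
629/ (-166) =-629/ 166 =-3.79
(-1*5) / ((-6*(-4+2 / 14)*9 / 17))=-595 / 1458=-0.41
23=23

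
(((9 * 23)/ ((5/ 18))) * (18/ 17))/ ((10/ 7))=234738/ 425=552.32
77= 77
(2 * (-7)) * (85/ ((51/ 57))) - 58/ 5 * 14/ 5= -34062/ 25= -1362.48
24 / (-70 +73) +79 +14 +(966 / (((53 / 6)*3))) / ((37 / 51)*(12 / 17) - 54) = 41094163 / 409637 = 100.32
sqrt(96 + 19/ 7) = sqrt(4837)/ 7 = 9.94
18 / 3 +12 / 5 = 42 / 5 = 8.40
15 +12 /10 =16.20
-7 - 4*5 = -27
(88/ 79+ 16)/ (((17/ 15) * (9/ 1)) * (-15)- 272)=-1352/ 33575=-0.04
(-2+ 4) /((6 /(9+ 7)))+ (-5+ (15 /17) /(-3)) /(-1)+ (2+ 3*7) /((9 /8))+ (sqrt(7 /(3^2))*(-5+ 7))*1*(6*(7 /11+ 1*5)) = 4754 /153+ 248*sqrt(7) /11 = 90.72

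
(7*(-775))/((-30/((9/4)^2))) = 29295/32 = 915.47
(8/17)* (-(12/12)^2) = -8/17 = -0.47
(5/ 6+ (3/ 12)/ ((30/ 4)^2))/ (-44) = -377/ 19800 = -0.02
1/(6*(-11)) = -1/66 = -0.02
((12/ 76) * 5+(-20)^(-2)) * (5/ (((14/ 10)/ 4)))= 6019/ 532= 11.31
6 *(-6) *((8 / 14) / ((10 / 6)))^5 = -8957952 / 52521875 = -0.17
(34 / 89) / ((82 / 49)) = 833 / 3649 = 0.23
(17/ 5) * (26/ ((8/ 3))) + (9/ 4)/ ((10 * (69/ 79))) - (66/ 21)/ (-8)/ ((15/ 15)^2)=43535/ 1288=33.80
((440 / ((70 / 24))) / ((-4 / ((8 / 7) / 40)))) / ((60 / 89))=-1958 / 1225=-1.60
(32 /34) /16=1 /17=0.06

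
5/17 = 0.29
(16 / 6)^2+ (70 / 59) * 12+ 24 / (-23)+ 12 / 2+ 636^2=4940430910 / 12213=404522.30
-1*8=-8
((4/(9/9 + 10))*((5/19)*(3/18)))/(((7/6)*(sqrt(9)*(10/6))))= 4/1463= 0.00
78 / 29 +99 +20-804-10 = -20077 / 29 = -692.31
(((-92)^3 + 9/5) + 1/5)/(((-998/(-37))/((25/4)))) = -360142275/1996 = -180432.00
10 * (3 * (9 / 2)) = 135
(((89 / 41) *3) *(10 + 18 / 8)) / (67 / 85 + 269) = 7565 / 25584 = 0.30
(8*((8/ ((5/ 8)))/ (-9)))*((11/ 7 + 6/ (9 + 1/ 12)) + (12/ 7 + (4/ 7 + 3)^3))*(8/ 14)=-321.83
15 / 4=3.75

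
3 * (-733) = -2199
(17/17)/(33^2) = 1/1089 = 0.00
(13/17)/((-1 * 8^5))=-13/557056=-0.00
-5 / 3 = -1.67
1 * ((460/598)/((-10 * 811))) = -1/10543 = -0.00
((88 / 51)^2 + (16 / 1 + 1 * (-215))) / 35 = -101971 / 18207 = -5.60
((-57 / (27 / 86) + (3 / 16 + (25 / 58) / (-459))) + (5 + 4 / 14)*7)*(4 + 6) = -153735655 / 106488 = -1443.69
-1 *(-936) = 936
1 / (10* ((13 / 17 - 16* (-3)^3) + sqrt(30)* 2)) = 0.00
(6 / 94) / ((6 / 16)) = 8 / 47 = 0.17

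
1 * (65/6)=65/6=10.83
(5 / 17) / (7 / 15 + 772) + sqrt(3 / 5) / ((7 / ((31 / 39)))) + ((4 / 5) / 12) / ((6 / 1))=0.10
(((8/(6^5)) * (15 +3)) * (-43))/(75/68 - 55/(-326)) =-238306/380565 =-0.63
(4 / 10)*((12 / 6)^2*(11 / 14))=44 / 35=1.26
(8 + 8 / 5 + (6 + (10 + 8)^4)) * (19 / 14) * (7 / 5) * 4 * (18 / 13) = 359071272 / 325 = 1104834.68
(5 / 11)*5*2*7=350 / 11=31.82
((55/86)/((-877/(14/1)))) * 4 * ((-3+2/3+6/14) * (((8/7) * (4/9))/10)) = 28160/7127379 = 0.00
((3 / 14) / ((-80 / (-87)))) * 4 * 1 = 261 / 280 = 0.93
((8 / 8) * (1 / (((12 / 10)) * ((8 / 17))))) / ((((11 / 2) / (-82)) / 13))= -45305 / 132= -343.22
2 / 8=1 / 4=0.25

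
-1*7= -7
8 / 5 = 1.60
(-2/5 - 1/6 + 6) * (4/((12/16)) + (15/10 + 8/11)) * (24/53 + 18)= 13257931/17490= 758.03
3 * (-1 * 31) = -93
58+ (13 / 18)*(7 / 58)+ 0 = 60643 / 1044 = 58.09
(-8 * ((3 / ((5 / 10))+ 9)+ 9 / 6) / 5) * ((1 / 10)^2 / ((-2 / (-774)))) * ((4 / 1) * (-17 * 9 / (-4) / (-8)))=1953.96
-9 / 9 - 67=-68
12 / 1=12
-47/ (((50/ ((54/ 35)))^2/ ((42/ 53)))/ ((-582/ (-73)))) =-119646396/ 423171875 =-0.28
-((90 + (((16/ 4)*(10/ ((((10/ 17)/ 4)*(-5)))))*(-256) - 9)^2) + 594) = -4842367669/ 25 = -193694706.76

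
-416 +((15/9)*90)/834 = -57799/139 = -415.82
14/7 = 2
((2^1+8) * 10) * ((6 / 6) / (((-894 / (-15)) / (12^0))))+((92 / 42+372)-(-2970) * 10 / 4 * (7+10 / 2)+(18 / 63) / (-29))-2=8118947392 / 90741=89473.86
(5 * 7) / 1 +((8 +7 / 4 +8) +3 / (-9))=629 / 12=52.42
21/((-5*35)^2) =3/4375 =0.00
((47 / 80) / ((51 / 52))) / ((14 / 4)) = 611 / 3570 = 0.17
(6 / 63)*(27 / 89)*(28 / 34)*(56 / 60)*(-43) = -7224 / 7565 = -0.95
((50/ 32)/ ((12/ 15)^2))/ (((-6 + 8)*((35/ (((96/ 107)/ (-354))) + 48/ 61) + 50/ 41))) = -1563125/ 17680901344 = -0.00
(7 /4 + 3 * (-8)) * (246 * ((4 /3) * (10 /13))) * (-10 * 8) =5838400 /13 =449107.69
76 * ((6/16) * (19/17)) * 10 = 5415/17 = 318.53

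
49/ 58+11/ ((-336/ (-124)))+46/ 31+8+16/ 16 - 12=255865/ 75516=3.39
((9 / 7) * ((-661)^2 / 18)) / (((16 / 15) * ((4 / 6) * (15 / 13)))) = 17039919 / 448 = 38035.53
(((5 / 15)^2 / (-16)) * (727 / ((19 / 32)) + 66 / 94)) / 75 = -218807 / 1928880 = -0.11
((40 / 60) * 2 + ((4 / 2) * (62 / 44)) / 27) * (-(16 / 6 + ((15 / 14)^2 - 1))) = -100955 / 24948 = -4.05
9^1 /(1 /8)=72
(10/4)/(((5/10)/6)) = 30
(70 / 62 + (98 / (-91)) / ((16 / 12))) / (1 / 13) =4.18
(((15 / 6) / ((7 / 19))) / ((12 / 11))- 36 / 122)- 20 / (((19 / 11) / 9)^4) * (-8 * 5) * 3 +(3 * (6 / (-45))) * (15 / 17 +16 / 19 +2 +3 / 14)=200821927147104349 / 113520016680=1769044.20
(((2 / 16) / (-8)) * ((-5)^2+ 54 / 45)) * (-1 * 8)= 131 / 40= 3.28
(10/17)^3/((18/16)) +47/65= 2598199/2874105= 0.90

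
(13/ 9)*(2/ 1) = 2.89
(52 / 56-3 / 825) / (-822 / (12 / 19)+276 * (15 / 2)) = 3561 / 2958725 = 0.00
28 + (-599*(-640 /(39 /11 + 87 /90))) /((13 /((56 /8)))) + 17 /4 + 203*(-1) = 3529025569 /77428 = 45578.16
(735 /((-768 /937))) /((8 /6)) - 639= -1343031 /1024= -1311.55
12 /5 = 2.40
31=31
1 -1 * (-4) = 5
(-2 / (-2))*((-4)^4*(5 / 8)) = 160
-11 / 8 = -1.38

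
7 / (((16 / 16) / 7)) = 49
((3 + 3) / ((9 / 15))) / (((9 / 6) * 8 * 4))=5 / 24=0.21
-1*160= -160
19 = 19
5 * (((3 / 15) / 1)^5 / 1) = 0.00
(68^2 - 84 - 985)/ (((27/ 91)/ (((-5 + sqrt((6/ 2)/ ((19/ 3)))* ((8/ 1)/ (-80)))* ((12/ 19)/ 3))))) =-718900/ 57 - 14378* sqrt(19)/ 361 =-12785.89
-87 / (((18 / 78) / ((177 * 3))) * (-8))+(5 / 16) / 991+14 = 396992623 / 15856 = 25037.38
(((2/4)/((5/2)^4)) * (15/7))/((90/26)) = 104/13125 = 0.01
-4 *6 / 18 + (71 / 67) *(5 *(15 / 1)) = 15707 / 201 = 78.14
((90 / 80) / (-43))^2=81 / 118336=0.00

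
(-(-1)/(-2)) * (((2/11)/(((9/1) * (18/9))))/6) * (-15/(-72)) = -5/28512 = -0.00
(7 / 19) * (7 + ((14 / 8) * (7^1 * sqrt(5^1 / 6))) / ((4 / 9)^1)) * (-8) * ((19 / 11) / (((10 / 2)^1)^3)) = -1029 * sqrt(30) / 5500- 392 / 1375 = -1.31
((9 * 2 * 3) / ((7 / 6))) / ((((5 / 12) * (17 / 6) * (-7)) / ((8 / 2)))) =-93312 / 4165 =-22.40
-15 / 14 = -1.07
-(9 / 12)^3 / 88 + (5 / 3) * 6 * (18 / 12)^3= 190053 / 5632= 33.75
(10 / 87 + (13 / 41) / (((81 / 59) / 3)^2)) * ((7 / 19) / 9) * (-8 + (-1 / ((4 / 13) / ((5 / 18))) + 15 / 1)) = 4338974591 / 10671807672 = 0.41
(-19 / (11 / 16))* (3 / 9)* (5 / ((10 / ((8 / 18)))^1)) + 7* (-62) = -129506 / 297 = -436.05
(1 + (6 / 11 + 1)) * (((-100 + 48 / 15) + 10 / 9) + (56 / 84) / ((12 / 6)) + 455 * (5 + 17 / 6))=4370702 / 495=8829.70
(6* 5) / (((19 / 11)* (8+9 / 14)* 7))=0.29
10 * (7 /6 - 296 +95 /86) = -378910 /129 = -2937.29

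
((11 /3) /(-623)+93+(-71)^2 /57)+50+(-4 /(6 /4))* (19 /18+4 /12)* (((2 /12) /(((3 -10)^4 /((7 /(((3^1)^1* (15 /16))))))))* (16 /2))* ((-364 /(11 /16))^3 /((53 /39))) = 113486628264391321 /202909250313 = 559297.46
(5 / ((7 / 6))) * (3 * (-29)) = -2610 / 7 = -372.86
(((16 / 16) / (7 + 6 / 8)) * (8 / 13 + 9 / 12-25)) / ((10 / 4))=-2458 / 2015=-1.22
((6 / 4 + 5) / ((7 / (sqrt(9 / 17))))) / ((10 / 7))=39 * sqrt(17) / 340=0.47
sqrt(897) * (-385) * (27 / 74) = -10395 * sqrt(897) / 74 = -4207.16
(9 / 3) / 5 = 3 / 5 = 0.60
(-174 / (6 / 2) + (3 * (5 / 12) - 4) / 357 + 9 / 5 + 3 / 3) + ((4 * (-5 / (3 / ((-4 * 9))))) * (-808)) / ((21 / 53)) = -489472.35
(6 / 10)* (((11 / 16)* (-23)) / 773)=-759 / 61840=-0.01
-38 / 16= -19 / 8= -2.38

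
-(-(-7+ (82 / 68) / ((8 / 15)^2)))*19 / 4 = -114133 / 8704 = -13.11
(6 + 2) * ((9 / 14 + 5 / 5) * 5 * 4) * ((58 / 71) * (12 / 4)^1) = 320160 / 497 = 644.19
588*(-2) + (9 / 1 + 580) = -587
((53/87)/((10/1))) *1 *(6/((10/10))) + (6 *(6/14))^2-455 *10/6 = -16015144/21315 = -751.36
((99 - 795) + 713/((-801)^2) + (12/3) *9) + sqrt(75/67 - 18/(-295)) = -423455947/641601 + sqrt(461137215)/19765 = -658.91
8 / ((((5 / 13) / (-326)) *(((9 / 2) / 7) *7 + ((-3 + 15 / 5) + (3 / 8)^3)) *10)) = -8679424 / 58275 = -148.94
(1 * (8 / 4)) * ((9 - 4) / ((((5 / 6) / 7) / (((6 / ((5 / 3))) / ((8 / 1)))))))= 189 / 5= 37.80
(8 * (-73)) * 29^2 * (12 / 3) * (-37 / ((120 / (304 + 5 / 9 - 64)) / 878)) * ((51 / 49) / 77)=58723496313112 / 33957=1729348773.83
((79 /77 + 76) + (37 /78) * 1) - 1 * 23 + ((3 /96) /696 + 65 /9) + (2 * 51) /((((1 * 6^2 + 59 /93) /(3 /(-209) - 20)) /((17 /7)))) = -318697736421137 /4329525328128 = -73.61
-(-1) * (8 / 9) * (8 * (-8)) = -56.89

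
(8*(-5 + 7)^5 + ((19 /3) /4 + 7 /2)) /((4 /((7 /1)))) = 21931 /48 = 456.90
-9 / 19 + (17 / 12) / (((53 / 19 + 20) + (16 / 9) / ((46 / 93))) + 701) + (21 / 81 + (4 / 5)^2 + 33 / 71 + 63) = 1775335931207 / 27786378240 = 63.89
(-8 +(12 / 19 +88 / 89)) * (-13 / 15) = 46748 / 8455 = 5.53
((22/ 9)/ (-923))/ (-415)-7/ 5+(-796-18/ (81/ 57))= -558525571/ 689481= -810.07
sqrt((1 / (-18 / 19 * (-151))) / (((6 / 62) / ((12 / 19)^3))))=4 * sqrt(9362) / 2869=0.13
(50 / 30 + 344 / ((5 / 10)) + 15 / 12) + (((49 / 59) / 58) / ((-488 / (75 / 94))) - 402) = 136057189607 / 470921952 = 288.92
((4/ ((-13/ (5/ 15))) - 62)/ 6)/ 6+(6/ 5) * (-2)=-4.13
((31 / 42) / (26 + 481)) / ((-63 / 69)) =-713 / 447174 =-0.00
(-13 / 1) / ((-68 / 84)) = 273 / 17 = 16.06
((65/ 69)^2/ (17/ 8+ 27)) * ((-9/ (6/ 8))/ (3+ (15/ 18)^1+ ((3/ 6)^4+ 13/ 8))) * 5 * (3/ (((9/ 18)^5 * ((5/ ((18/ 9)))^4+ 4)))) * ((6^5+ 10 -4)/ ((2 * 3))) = -331500748800/ 346228913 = -957.46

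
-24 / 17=-1.41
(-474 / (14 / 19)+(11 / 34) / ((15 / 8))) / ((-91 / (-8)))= -9183656 / 162435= -56.54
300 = 300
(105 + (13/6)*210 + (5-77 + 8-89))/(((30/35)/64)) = 91168/3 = 30389.33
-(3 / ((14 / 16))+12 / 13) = -396 / 91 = -4.35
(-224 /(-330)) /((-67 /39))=-1456 /3685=-0.40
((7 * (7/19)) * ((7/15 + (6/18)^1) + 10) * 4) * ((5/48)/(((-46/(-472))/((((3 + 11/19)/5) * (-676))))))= -2392082784/41515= -57619.72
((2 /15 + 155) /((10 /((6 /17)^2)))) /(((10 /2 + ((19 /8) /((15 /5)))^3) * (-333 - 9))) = -10722816 /10430017225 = -0.00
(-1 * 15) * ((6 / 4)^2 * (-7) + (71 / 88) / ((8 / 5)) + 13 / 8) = 143835 / 704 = 204.31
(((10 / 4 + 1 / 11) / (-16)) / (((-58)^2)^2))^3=-185193 / 63206815941419964382144626688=-0.00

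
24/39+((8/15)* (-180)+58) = -486/13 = -37.38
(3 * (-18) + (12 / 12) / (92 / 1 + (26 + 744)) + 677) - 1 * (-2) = 538751 / 862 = 625.00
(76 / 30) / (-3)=-38 / 45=-0.84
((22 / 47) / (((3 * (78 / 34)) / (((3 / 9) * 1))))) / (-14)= -187 / 115479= -0.00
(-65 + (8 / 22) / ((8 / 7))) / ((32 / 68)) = -24191 / 176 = -137.45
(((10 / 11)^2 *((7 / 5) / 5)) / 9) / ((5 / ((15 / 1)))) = 28 / 363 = 0.08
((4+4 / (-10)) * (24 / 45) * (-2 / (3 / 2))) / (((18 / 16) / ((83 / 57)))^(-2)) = -263169 / 172225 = -1.53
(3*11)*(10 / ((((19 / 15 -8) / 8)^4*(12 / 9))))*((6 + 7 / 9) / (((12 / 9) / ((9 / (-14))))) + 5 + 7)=3137032800000 / 728422807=4306.61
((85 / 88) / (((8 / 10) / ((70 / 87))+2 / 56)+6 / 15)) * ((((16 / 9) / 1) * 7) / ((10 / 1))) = 11900 / 14157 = 0.84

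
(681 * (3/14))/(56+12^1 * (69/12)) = 2043/1750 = 1.17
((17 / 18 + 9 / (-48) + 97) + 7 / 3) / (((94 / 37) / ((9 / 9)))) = 533281 / 13536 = 39.40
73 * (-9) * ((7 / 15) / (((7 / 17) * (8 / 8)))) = -3723 / 5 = -744.60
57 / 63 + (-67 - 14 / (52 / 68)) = -23042 / 273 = -84.40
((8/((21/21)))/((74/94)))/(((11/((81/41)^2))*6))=411156/684167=0.60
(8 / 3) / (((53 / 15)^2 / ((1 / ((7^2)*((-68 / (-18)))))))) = 2700 / 2339897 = 0.00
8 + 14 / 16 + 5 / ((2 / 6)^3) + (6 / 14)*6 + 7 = 8593 / 56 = 153.45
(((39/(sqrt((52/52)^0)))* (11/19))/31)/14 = 0.05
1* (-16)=-16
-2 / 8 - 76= -305 / 4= -76.25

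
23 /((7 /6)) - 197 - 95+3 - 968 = -8661 /7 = -1237.29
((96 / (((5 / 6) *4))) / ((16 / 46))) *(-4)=-1656 / 5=-331.20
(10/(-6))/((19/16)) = -80/57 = -1.40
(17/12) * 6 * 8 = 68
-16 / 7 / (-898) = 8 / 3143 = 0.00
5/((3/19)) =95/3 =31.67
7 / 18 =0.39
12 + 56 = 68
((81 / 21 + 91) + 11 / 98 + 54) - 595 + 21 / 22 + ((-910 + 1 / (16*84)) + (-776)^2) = 62177755853 / 103488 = 600820.92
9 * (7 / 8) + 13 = 167 / 8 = 20.88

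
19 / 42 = 0.45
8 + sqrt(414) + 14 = 3 * sqrt(46) + 22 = 42.35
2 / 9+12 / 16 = 35 / 36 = 0.97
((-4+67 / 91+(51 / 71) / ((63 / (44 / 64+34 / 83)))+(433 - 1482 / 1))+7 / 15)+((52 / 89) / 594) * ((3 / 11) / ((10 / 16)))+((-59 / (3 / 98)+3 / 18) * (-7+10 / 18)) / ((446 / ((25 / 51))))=-147277151985474761891 / 141867201118602960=-1038.13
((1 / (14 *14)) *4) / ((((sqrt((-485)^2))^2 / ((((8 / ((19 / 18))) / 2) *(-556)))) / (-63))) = 0.01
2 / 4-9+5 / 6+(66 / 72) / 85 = -2603 / 340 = -7.66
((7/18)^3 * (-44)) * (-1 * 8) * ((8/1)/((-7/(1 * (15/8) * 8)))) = -86240/243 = -354.90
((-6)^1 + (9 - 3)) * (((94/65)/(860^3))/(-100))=0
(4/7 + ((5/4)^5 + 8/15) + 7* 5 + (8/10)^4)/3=531768649/40320000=13.19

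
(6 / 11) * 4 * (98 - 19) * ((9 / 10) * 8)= 68256 / 55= 1241.02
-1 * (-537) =537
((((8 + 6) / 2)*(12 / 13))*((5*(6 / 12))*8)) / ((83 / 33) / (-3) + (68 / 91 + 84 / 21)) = 232848 / 7043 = 33.06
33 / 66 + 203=407 / 2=203.50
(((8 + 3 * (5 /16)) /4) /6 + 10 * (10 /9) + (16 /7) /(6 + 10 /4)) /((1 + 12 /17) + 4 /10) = 8055575 /1443456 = 5.58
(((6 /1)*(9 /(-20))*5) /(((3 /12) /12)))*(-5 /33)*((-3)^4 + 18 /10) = 89424 /11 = 8129.45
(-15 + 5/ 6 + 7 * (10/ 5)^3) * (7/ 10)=1757/ 60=29.28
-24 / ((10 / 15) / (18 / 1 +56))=-2664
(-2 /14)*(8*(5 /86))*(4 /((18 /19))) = -760 /2709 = -0.28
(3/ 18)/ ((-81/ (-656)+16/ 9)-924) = -984/ 5444071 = -0.00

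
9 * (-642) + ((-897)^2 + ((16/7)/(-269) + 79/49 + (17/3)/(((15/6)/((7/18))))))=1421472262789/1779435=798833.49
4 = 4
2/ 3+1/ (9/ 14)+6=74/ 9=8.22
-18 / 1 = -18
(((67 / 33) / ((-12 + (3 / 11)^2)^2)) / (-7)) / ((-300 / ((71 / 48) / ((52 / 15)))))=6331567 / 2182863271680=0.00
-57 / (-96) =19 / 32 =0.59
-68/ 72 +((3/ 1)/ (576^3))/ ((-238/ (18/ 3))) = -0.94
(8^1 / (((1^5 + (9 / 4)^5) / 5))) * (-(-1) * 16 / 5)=131072 / 60073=2.18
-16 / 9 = -1.78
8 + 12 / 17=148 / 17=8.71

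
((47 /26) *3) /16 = 141 /416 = 0.34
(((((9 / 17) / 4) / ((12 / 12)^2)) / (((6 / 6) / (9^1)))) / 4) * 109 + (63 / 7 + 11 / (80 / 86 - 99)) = 41.35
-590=-590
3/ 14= 0.21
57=57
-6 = -6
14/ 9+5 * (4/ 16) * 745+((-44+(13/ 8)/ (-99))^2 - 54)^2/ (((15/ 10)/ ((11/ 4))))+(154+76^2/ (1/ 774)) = 10975211.45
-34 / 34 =-1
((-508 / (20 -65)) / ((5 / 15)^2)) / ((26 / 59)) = 14986 / 65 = 230.55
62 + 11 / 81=5033 / 81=62.14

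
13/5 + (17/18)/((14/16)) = 1159/315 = 3.68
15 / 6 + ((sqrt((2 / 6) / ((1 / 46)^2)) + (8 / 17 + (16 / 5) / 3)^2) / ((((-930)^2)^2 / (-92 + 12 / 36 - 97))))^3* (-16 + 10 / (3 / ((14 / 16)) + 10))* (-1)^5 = 29713710883886788264180814490331603090388505103859 / 11885484353554715305672331629783396236419677734375 - 31699610640913535274211* sqrt(3) / 11698131466782034287782071884754130859375000000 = 2.50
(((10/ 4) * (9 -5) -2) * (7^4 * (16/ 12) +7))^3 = 456533000000000/ 27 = 16908629629629.63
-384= -384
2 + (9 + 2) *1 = 13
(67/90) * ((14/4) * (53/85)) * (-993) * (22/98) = -12929191/35700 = -362.16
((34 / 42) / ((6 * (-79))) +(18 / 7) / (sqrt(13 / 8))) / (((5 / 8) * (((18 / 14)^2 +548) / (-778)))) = 370328 / 95746815-1568448 * sqrt(26) / 1750645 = -4.56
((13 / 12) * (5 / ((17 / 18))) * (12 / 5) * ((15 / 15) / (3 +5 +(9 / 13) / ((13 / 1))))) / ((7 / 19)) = 751374 / 161959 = 4.64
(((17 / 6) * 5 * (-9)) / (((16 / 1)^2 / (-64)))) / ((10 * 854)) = 51 / 13664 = 0.00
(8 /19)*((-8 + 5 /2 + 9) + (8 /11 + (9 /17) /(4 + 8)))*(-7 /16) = -22365 /28424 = -0.79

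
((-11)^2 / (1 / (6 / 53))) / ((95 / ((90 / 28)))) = 3267 / 7049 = 0.46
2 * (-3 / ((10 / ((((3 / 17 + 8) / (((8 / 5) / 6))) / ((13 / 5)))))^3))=-27191892375 / 2763228416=-9.84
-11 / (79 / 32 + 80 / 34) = -5984 / 2623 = -2.28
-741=-741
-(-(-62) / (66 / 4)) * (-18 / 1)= 744 / 11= 67.64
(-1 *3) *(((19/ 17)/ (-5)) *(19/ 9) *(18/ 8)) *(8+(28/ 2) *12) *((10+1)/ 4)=131043/ 85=1541.68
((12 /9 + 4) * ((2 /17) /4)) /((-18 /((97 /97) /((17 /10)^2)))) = -400 /132651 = -0.00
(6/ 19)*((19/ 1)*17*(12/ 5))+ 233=2389/ 5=477.80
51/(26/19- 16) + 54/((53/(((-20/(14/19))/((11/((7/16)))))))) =-1486389/324148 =-4.59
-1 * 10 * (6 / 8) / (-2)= 15 / 4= 3.75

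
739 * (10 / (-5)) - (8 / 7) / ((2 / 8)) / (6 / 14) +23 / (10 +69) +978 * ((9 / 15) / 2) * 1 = -1416046 / 1185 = -1194.98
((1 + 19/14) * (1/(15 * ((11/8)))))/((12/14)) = 2/15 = 0.13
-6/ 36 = -1/ 6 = -0.17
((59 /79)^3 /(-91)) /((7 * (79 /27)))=-5545233 /24811201597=-0.00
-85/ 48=-1.77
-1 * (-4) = 4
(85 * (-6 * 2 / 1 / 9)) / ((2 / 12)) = -680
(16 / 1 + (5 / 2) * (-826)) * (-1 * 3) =6147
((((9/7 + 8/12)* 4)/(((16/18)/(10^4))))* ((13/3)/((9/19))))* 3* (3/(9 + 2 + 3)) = 25317500/49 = 516683.67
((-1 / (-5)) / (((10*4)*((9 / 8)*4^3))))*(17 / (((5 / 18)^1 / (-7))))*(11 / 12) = -1309 / 48000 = -0.03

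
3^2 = 9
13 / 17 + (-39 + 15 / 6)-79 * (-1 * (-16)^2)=686401 / 34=20188.26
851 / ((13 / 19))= 16169 / 13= 1243.77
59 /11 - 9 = -40 /11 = -3.64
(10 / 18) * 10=50 / 9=5.56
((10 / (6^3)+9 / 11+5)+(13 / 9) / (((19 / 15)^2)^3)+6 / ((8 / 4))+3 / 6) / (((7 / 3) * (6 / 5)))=2714658693125 / 782467092792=3.47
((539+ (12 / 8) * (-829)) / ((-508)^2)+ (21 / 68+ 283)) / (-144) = -1.97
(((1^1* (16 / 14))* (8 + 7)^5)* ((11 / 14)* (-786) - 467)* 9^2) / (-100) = 37358334000 / 49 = 762414979.59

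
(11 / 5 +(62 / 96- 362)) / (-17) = 86197 / 4080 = 21.13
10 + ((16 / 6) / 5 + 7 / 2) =421 / 30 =14.03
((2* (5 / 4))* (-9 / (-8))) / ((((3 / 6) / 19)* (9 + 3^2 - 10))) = 855 / 64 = 13.36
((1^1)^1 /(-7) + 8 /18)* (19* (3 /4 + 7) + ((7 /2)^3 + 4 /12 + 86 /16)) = 22325 /378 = 59.06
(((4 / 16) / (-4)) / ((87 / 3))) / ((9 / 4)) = -1 / 1044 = -0.00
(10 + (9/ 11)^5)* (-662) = -1105248058/ 161051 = -6862.72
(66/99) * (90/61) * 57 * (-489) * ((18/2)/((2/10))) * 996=-74956071600/61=-1228788059.02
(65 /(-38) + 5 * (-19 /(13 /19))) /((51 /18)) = -49.61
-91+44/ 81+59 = -2548/ 81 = -31.46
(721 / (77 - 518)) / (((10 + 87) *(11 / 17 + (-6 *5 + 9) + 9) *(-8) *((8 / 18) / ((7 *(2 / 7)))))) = -1751 / 2096752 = -0.00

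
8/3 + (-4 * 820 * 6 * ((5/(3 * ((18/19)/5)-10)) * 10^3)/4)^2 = 4000172607423443/588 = 6803014638475.24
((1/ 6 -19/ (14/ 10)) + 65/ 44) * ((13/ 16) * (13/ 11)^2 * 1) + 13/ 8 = -21306233/ 1788864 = -11.91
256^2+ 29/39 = 2555933/39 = 65536.74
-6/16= -3/8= -0.38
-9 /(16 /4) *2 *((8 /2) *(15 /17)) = -15.88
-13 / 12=-1.08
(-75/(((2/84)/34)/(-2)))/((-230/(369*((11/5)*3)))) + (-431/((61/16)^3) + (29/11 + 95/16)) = -2083971563548289/918819088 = -2268097.81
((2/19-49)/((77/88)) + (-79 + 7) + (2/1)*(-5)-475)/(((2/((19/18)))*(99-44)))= -9057/1540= -5.88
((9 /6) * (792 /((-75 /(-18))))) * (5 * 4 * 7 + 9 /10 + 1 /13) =65317428 /1625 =40195.34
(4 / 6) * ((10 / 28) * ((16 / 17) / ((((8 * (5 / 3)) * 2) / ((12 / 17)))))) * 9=108 / 2023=0.05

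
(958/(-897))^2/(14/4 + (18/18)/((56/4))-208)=-6424348/1151395479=-0.01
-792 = -792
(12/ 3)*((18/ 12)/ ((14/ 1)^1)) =3/ 7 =0.43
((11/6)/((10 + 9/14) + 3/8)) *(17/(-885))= -5236/1638135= -0.00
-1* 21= -21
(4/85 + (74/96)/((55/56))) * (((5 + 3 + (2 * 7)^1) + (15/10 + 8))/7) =14001/3740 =3.74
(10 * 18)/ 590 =18/ 59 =0.31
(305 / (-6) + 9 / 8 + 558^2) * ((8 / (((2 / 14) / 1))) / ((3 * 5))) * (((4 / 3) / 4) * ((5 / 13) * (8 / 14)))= 29886172 / 351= 85145.79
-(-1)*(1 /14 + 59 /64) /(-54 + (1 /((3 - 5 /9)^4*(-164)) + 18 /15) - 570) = -1335625225 /837435444867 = -0.00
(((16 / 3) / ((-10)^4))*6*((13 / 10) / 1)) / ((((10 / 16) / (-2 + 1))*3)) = -0.00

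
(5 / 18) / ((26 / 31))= 155 / 468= 0.33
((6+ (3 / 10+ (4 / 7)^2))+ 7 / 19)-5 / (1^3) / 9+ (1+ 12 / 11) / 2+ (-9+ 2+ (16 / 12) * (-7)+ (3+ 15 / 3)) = -391019 / 460845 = -0.85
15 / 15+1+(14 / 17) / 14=35 / 17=2.06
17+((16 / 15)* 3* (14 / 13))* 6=2449 / 65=37.68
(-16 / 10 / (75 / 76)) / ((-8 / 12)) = 304 / 125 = 2.43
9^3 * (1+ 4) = 3645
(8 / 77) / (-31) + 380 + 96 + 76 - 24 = 528.00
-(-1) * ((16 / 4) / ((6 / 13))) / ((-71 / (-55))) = 6.71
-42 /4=-21 /2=-10.50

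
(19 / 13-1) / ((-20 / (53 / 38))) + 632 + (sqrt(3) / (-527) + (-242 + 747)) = 1136.96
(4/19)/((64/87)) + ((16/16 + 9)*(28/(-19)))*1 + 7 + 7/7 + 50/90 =-16129/2736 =-5.90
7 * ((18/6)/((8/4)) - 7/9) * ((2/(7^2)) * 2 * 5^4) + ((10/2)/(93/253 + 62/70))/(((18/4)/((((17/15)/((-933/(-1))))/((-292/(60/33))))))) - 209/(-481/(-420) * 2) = 5727080807180165/34357860278469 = 166.69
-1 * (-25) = 25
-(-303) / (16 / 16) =303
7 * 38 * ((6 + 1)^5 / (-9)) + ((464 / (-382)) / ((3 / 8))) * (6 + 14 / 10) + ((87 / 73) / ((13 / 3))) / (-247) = -1000827731482373 / 2014693785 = -496764.19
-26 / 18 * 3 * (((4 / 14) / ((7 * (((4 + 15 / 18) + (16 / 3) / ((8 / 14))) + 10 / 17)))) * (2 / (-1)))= 0.02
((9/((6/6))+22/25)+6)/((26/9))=3573/650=5.50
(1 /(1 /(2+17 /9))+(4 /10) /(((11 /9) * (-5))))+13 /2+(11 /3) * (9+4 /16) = 437977 /9900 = 44.24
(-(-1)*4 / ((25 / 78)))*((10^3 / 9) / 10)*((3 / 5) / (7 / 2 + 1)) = 832 / 45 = 18.49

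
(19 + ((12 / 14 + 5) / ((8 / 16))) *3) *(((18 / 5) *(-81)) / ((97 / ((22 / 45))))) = -1350756 / 16975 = -79.57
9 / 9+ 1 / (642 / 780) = 237 / 107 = 2.21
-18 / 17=-1.06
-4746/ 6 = -791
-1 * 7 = -7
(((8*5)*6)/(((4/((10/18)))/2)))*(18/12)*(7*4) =2800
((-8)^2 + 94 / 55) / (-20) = -1807 / 550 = -3.29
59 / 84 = 0.70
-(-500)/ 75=20/ 3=6.67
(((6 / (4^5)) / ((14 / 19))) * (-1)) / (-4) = 57 / 28672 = 0.00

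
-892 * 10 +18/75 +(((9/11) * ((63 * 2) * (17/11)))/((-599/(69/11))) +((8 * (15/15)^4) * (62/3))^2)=18413.68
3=3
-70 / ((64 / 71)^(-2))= -286720 / 5041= -56.88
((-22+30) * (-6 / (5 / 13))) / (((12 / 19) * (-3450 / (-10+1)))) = -1482 / 2875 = -0.52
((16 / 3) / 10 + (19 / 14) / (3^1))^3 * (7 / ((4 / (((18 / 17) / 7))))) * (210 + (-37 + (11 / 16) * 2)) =824886099 / 18659200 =44.21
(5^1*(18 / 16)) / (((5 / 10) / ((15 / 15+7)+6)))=315 / 2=157.50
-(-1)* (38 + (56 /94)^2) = 84726 /2209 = 38.35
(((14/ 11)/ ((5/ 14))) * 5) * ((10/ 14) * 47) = 6580/ 11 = 598.18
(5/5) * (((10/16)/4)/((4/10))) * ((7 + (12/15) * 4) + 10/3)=1015/192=5.29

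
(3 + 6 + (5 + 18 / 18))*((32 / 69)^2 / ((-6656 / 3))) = -10 / 6877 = -0.00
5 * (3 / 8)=15 / 8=1.88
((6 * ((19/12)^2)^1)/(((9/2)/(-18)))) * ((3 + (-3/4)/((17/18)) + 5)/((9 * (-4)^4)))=-88445/470016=-0.19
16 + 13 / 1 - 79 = -50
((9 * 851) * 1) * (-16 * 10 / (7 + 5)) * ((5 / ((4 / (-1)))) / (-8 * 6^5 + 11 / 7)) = -178710 / 87089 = -2.05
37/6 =6.17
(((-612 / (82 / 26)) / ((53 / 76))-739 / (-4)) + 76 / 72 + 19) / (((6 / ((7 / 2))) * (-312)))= 40222609 / 292885632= 0.14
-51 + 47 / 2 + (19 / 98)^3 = -27.49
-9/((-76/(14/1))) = 63/38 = 1.66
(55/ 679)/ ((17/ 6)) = 330/ 11543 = 0.03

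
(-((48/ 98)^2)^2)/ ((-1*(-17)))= -331776/ 98001617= -0.00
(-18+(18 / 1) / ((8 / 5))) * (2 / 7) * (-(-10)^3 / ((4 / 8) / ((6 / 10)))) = -2314.29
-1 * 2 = -2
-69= -69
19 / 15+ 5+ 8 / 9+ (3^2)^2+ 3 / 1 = 4102 / 45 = 91.16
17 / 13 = 1.31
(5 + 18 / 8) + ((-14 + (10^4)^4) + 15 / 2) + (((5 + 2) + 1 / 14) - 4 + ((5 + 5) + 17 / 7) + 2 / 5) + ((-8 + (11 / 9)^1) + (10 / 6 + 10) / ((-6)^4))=194400000000000192091 / 19440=10000000000000009.88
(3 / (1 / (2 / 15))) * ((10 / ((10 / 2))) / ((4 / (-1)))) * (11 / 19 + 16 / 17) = -491 / 1615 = -0.30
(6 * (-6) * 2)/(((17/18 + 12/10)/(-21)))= 136080/193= 705.08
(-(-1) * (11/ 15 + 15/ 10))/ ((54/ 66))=737/ 270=2.73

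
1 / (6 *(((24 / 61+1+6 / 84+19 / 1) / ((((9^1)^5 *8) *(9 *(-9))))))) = -5446207368 / 17477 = -311621.41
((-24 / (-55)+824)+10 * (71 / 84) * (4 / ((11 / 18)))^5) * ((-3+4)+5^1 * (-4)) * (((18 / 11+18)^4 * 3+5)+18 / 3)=-867600032497.16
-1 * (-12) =12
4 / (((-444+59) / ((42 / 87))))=-8 / 1595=-0.01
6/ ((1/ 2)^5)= 192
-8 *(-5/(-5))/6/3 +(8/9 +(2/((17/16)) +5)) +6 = 2039/153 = 13.33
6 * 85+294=804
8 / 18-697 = -6269 / 9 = -696.56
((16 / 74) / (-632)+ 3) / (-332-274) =-0.00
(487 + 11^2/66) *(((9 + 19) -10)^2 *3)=475146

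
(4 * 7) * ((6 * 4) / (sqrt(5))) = 672 * sqrt(5) / 5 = 300.53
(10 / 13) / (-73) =-10 / 949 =-0.01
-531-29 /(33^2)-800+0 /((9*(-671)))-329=-1807769 /1089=-1660.03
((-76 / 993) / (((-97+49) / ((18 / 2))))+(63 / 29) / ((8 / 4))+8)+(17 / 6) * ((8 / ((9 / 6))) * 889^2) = 4126945600601 / 345564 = 11942637.55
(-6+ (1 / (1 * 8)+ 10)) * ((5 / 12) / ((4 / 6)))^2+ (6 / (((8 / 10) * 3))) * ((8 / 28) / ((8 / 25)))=13775 / 3584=3.84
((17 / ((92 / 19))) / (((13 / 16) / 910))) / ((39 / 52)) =361760 / 69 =5242.90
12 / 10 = 6 / 5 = 1.20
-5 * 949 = -4745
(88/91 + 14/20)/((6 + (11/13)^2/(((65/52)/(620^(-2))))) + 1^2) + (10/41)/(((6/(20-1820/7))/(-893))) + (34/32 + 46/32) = 2843506252385035/326279750454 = 8714.93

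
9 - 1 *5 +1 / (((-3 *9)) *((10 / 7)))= 1073 / 270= 3.97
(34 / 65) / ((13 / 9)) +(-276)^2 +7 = 64374941 / 845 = 76183.36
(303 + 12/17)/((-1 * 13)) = -5163/221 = -23.36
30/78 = 5/13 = 0.38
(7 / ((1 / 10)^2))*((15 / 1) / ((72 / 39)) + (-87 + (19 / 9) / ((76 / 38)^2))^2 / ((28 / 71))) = 13278152.76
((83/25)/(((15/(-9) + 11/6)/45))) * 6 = 26892/5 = 5378.40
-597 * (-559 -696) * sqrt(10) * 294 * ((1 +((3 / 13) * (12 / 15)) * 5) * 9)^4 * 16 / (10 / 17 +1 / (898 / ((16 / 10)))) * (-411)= -874596059933488593750000 * sqrt(10) / 3969979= -696657484082146521.74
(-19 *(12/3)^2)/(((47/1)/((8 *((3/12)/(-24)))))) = 76/141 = 0.54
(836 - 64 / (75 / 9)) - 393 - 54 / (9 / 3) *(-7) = 14033 / 25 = 561.32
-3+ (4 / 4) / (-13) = -40 / 13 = -3.08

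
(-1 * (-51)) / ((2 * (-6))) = -17 / 4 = -4.25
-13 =-13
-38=-38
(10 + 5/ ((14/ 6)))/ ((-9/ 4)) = -340/ 63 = -5.40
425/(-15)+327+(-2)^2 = 908/3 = 302.67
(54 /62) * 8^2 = 1728 /31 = 55.74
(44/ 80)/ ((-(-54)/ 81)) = 33/ 40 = 0.82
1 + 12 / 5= 17 / 5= 3.40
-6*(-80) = 480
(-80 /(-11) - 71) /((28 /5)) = -3505 /308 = -11.38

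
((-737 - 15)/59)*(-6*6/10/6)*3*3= 20304/295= 68.83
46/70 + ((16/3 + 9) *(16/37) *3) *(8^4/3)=98634233/3885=25388.48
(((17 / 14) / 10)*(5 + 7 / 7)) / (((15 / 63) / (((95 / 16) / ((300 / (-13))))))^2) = 0.85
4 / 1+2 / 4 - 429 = -849 / 2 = -424.50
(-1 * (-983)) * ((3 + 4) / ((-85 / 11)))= -75691 / 85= -890.48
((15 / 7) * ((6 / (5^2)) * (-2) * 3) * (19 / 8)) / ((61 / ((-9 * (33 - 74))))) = -44.33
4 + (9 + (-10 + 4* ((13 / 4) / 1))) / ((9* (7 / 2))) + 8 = 260 / 21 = 12.38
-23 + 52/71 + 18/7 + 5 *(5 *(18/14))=12.45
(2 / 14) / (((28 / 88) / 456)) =10032 / 49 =204.73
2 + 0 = 2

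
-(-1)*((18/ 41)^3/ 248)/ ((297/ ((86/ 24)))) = 387/ 94008244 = 0.00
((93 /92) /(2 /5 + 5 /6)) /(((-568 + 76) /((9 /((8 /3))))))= -12555 /2233024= -0.01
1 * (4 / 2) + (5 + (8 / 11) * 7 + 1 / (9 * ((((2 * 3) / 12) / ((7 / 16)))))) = 12.19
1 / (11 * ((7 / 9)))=9 / 77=0.12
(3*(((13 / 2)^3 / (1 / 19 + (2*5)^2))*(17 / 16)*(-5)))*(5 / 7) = -53222325 / 1703296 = -31.25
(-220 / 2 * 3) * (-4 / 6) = 220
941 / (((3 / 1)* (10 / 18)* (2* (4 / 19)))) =53637 / 40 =1340.92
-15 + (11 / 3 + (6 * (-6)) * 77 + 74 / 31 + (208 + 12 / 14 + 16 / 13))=-21757174 / 8463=-2570.86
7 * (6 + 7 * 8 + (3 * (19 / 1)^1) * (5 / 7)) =719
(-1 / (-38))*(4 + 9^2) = 85 / 38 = 2.24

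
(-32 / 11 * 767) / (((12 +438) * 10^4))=-767 / 1546875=-0.00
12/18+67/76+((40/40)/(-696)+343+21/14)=4576123/13224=346.05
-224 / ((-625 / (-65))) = -2912 / 125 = -23.30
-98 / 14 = -7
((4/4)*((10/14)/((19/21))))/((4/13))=195/76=2.57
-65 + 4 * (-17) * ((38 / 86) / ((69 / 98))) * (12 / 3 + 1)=-825935 / 2967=-278.37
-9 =-9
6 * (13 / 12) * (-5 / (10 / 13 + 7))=-845 / 202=-4.18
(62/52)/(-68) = -31/1768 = -0.02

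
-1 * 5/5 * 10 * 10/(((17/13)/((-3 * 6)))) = 1376.47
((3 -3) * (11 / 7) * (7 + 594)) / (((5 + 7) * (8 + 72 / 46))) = 0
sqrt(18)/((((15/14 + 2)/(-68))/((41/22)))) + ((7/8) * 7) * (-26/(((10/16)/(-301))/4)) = 1533896/5-58548 * sqrt(2)/473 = 306604.15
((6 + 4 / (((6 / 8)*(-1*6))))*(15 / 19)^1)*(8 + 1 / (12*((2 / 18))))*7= 247.15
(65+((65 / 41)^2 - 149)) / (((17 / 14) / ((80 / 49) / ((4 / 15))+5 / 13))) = -1135555910 / 2600507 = -436.67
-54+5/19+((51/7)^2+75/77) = 3265/10241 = 0.32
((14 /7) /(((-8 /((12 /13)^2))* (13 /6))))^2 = 46656 /4826809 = 0.01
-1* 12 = -12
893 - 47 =846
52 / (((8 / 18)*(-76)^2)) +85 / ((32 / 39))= 1196949 / 11552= 103.61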